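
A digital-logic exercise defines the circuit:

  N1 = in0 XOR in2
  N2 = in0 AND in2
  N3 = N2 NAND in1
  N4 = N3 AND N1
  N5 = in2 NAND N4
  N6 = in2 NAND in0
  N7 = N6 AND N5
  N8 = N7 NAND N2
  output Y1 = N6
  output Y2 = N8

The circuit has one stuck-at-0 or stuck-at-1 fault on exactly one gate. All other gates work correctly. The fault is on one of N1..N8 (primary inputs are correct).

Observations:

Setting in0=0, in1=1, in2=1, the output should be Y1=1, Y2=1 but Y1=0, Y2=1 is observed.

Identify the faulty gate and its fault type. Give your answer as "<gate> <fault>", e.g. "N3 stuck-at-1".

Fault-free values for test 1 (in0=0, in1=1, in2=1): N1=1, N2=0, N3=1, N4=1, N5=0, N6=1, N7=0, N8=1, giving Y1=1, Y2=1. Observed Y1=0, Y2=1.
Test 1: faults giving observed Y1=0, Y2=1 are {N6 stuck-at-0}.
Only N6 stuck-at-0 is consistent with every test.

N6 stuck-at-0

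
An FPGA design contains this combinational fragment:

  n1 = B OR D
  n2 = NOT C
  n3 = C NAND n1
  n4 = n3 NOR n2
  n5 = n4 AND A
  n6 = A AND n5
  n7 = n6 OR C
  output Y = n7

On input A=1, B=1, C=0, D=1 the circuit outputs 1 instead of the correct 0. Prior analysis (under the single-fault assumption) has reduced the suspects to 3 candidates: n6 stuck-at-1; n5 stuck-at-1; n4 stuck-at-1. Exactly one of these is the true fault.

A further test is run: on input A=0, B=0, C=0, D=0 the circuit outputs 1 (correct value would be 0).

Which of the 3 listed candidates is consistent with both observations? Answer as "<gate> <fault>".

n6 stuck-at-1

Evaluate each candidate on input A=0, B=0, C=0, D=0:
  n6 stuck-at-1: n1=0, n2=1, n3=1, n4=0, n5=0, n6=1 [stuck-at-1], n7=1 → 1 — matches
  n5 stuck-at-1: n1=0, n2=1, n3=1, n4=0, n5=1 [stuck-at-1], n6=0, n7=0 → 0 — eliminated
  n4 stuck-at-1: n1=0, n2=1, n3=1, n4=1 [stuck-at-1], n5=0, n6=0, n7=0 → 0 — eliminated
Only n6 stuck-at-1 reproduces the observed 1.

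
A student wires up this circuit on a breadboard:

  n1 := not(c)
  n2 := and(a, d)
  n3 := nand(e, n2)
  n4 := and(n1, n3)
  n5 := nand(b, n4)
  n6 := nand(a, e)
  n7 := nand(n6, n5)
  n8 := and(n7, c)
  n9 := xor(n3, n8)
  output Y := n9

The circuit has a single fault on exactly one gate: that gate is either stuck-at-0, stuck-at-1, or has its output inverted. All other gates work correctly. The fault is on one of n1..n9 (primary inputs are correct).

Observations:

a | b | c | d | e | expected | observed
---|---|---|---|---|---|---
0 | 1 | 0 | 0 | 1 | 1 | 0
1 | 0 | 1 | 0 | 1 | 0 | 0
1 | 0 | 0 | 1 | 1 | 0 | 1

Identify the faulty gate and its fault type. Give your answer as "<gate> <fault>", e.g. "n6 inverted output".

Fault-free values for test 1 (a=0, b=1, c=0, d=0, e=1): n1=1, n2=0, n3=1, n4=1, n5=0, n6=1, n7=1, n8=0, n9=1, giving Y=1. Observed 0.
Test 1: faults giving observed 0 are {n2 stuck-at-1, n2 inverted output, n3 stuck-at-0, n3 inverted output, n8 stuck-at-1, n8 inverted output, n9 stuck-at-0, n9 inverted output}.
Test 2 (a=1, b=0, c=1, d=0, e=1): fault-free n1=0, n2=0, n3=1, n4=0, n5=1, n6=0, n7=1, n8=1, n9=0 → 0; observed 0. Eliminates n2 stuck-at-1, n2 inverted output, n3 stuck-at-0, n3 inverted output, n8 inverted output, n9 inverted output.
Test 3 (a=1, b=0, c=0, d=1, e=1): fault-free n1=1, n2=1, n3=0, n4=0, n5=1, n6=0, n7=1, n8=0, n9=0 → 0; observed 1. Eliminates n9 stuck-at-0.
Only n8 stuck-at-1 is consistent with every test.

n8 stuck-at-1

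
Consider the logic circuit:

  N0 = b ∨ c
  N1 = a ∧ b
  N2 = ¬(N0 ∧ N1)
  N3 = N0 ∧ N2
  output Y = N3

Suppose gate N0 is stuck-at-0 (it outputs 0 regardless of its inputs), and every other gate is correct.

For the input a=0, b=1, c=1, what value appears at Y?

0

Propagate with N0 forced: N0=0 [stuck-at-0], N1=0, N2=1, N3=0.
So Y = 0. (Without the fault it would be 1.)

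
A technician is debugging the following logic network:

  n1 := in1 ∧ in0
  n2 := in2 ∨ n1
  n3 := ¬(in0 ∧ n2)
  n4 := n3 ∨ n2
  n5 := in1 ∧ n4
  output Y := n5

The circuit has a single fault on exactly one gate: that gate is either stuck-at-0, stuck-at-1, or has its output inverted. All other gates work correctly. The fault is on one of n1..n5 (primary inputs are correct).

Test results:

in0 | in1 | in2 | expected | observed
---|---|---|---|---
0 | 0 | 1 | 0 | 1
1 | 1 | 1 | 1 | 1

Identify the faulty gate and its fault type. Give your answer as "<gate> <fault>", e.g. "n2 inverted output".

n5 stuck-at-1

Fault-free values for test 1 (in0=0, in1=0, in2=1): n1=0, n2=1, n3=1, n4=1, n5=0, giving Y=0. Observed 1.
Test 1: faults giving observed 1 are {n5 stuck-at-1, n5 inverted output}.
Test 2 (in0=1, in1=1, in2=1): fault-free n1=1, n2=1, n3=0, n4=1, n5=1 → 1; observed 1. Eliminates n5 inverted output.
Only n5 stuck-at-1 is consistent with every test.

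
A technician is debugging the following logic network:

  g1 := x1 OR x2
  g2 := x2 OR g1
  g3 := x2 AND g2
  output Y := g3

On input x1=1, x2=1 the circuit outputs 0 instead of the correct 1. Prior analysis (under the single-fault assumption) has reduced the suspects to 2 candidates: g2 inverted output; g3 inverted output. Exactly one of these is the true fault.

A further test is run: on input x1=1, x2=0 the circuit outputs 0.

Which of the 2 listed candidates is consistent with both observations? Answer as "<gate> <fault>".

g2 inverted output

Evaluate each candidate on input x1=1, x2=0:
  g2 inverted output: g1=1, g2=0 [inverted output], g3=0 → 0 — matches
  g3 inverted output: g1=1, g2=1, g3=1 [inverted output] → 1 — eliminated
Only g2 inverted output reproduces the observed 0.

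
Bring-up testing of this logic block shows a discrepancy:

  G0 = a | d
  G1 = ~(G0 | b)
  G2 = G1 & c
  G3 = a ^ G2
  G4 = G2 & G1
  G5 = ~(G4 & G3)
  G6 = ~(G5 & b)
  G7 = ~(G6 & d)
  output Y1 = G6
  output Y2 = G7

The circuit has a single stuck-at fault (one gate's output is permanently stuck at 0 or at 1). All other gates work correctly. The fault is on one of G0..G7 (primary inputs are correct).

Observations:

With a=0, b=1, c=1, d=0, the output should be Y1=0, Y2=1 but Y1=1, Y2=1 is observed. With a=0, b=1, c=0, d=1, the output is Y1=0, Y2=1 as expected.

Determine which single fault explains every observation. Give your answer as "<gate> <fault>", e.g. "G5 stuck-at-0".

Fault-free values for test 1 (a=0, b=1, c=1, d=0): G0=0, G1=0, G2=0, G3=0, G4=0, G5=1, G6=0, G7=1, giving Y1=0, Y2=1. Observed Y1=1, Y2=1.
Test 1: faults giving observed Y1=1, Y2=1 are {G1 stuck-at-1, G5 stuck-at-0, G6 stuck-at-1}.
Test 2 (a=0, b=1, c=0, d=1): fault-free G0=1, G1=0, G2=0, G3=0, G4=0, G5=1, G6=0, G7=1 → Y1=0, Y2=1; observed Y1=0, Y2=1. Eliminates G5 stuck-at-0, G6 stuck-at-1.
Only G1 stuck-at-1 is consistent with every test.

G1 stuck-at-1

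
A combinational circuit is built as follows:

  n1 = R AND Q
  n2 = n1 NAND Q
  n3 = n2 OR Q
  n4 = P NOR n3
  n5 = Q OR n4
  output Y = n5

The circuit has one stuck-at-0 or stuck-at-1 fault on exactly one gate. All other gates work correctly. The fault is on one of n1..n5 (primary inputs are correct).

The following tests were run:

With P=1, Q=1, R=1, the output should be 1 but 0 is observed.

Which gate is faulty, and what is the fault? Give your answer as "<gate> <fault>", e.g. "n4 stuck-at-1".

Fault-free values for test 1 (P=1, Q=1, R=1): n1=1, n2=0, n3=1, n4=0, n5=1, giving Y=1. Observed 0.
Test 1: faults giving observed 0 are {n5 stuck-at-0}.
Only n5 stuck-at-0 is consistent with every test.

n5 stuck-at-0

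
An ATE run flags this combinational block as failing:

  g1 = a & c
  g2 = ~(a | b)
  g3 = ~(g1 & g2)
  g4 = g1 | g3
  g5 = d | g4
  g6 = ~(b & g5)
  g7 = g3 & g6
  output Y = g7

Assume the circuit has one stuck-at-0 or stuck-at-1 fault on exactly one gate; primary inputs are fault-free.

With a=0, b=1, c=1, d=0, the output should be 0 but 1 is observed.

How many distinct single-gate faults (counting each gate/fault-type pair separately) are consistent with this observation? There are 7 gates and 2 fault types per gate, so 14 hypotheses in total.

4

Fault-free: g1=0, g2=0, g3=1, g4=1, g5=1, g6=0, g7=0 → 0. Observed 1.
  g1 stuck-at-0: output 0 ✗
  g1 stuck-at-1: output 0 ✗
  g2 stuck-at-0: output 0 ✗
  g2 stuck-at-1: output 0 ✗
  g3 stuck-at-0: output 0 ✗
  g3 stuck-at-1: output 0 ✗
  g4 stuck-at-0: output 1 ✓
  g4 stuck-at-1: output 0 ✗
  g5 stuck-at-0: output 1 ✓
  g5 stuck-at-1: output 0 ✗
  g6 stuck-at-0: output 0 ✗
  g6 stuck-at-1: output 1 ✓
  g7 stuck-at-0: output 0 ✗
  g7 stuck-at-1: output 1 ✓
Consistent faults: {g4 stuck-at-0, g5 stuck-at-0, g6 stuck-at-1, g7 stuck-at-1} — 4 in all.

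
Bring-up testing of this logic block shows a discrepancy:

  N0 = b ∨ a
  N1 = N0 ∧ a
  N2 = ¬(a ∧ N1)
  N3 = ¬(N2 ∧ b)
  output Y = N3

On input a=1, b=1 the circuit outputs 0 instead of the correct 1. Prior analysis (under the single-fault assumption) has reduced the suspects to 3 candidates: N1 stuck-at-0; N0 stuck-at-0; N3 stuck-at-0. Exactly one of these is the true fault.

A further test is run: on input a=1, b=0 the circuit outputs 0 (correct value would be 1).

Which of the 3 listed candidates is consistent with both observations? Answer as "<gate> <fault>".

N3 stuck-at-0

Evaluate each candidate on input a=1, b=0:
  N1 stuck-at-0: N0=1, N1=0 [stuck-at-0], N2=1, N3=1 → 1 — eliminated
  N0 stuck-at-0: N0=0 [stuck-at-0], N1=0, N2=1, N3=1 → 1 — eliminated
  N3 stuck-at-0: N0=1, N1=1, N2=0, N3=0 [stuck-at-0] → 0 — matches
Only N3 stuck-at-0 reproduces the observed 0.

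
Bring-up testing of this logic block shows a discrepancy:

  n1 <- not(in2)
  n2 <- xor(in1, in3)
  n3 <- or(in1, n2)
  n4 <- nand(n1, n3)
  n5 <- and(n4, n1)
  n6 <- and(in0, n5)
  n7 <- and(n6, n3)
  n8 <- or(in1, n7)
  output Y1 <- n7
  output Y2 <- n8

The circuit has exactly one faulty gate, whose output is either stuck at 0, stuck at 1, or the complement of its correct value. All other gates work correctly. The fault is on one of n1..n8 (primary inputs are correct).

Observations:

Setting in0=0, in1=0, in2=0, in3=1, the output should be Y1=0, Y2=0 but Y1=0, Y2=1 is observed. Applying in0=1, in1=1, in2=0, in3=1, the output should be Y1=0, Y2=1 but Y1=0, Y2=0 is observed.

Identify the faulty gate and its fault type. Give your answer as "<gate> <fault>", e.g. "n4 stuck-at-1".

Fault-free values for test 1 (in0=0, in1=0, in2=0, in3=1): n1=1, n2=1, n3=1, n4=0, n5=0, n6=0, n7=0, n8=0, giving Y1=0, Y2=0. Observed Y1=0, Y2=1.
Test 1: faults giving observed Y1=0, Y2=1 are {n8 stuck-at-1, n8 inverted output}.
Test 2 (in0=1, in1=1, in2=0, in3=1): fault-free n1=1, n2=0, n3=1, n4=0, n5=0, n6=0, n7=0, n8=1 → Y1=0, Y2=1; observed Y1=0, Y2=0. Eliminates n8 stuck-at-1.
Only n8 inverted output is consistent with every test.

n8 inverted output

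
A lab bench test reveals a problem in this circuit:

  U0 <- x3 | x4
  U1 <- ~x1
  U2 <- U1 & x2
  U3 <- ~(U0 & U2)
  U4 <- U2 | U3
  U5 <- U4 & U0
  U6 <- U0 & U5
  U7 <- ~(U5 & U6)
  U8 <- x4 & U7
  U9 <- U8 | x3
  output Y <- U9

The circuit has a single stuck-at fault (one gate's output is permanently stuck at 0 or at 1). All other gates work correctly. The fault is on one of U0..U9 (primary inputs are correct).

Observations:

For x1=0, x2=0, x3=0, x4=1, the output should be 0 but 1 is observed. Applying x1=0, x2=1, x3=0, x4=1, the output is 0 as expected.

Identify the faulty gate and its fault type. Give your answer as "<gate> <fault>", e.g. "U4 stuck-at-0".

U3 stuck-at-0

Fault-free values for test 1 (x1=0, x2=0, x3=0, x4=1): U0=1, U1=1, U2=0, U3=1, U4=1, U5=1, U6=1, U7=0, U8=0, U9=0, giving Y=0. Observed 1.
Test 1: faults giving observed 1 are {U0 stuck-at-0, U3 stuck-at-0, U4 stuck-at-0, U5 stuck-at-0, U6 stuck-at-0, U7 stuck-at-1, U8 stuck-at-1, U9 stuck-at-1}.
Test 2 (x1=0, x2=1, x3=0, x4=1): fault-free U0=1, U1=1, U2=1, U3=0, U4=1, U5=1, U6=1, U7=0, U8=0, U9=0 → 0; observed 0. Eliminates U0 stuck-at-0, U4 stuck-at-0, U5 stuck-at-0, U6 stuck-at-0, U7 stuck-at-1, U8 stuck-at-1, U9 stuck-at-1.
Only U3 stuck-at-0 is consistent with every test.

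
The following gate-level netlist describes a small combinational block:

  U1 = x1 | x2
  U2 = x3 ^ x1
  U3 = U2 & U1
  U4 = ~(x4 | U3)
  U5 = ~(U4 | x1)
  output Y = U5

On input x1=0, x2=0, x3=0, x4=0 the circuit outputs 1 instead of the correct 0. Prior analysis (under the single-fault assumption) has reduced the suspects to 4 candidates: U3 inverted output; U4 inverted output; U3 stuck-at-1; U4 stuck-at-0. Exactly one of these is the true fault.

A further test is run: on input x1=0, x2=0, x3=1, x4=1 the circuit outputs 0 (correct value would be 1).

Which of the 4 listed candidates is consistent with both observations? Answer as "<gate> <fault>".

Evaluate each candidate on input x1=0, x2=0, x3=1, x4=1:
  U3 inverted output: U1=0, U2=1, U3=1 [inverted output], U4=0, U5=1 → 1 — eliminated
  U4 inverted output: U1=0, U2=1, U3=0, U4=1 [inverted output], U5=0 → 0 — matches
  U3 stuck-at-1: U1=0, U2=1, U3=1 [stuck-at-1], U4=0, U5=1 → 1 — eliminated
  U4 stuck-at-0: U1=0, U2=1, U3=0, U4=0 [stuck-at-0], U5=1 → 1 — eliminated
Only U4 inverted output reproduces the observed 0.

U4 inverted output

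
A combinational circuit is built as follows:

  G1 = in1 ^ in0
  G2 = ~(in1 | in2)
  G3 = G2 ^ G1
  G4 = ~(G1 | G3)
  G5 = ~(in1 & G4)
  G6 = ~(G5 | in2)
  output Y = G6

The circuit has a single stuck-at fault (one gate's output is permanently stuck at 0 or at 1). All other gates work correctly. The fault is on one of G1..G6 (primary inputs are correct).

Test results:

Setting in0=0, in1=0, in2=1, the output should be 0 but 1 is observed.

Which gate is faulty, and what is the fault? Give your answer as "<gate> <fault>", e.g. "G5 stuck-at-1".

G6 stuck-at-1

Fault-free values for test 1 (in0=0, in1=0, in2=1): G1=0, G2=0, G3=0, G4=1, G5=1, G6=0, giving Y=0. Observed 1.
Test 1: faults giving observed 1 are {G6 stuck-at-1}.
Only G6 stuck-at-1 is consistent with every test.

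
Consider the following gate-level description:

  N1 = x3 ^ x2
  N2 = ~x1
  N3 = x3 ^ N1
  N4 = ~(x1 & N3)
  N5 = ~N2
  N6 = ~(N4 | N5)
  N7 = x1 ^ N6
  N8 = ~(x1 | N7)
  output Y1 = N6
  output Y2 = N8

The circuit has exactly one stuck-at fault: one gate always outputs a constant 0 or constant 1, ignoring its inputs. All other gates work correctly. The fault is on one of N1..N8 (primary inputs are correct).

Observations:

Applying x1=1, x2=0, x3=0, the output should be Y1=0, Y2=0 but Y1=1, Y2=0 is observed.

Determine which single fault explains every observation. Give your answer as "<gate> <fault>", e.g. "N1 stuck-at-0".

N6 stuck-at-1

Fault-free values for test 1 (x1=1, x2=0, x3=0): N1=0, N2=0, N3=0, N4=1, N5=1, N6=0, N7=1, N8=0, giving Y1=0, Y2=0. Observed Y1=1, Y2=0.
Test 1: faults giving observed Y1=1, Y2=0 are {N6 stuck-at-1}.
Only N6 stuck-at-1 is consistent with every test.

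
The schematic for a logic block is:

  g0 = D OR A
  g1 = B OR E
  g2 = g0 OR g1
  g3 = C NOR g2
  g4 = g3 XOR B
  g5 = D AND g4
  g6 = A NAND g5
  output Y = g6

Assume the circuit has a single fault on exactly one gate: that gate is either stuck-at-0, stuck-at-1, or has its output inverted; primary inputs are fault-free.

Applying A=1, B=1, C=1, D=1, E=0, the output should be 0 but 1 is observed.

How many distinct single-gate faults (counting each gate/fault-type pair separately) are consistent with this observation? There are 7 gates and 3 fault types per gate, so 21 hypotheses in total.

8

Fault-free: g0=1, g1=1, g2=1, g3=0, g4=1, g5=1, g6=0 → 0. Observed 1.
  g0: none of the 3 fault types match ✗
  g1: none of the 3 fault types match ✗
  g2: none of the 3 fault types match ✗
  g3: stuck-at-1, inverted output ✓; others ✗
  g4: stuck-at-0, inverted output ✓; others ✗
  g5: stuck-at-0, inverted output ✓; others ✗
  g6: stuck-at-1, inverted output ✓; others ✗
Consistent faults: {g3 stuck-at-1, g3 inverted output, g4 stuck-at-0, g4 inverted output, g5 stuck-at-0, g5 inverted output, g6 stuck-at-1, g6 inverted output} — 8 in all.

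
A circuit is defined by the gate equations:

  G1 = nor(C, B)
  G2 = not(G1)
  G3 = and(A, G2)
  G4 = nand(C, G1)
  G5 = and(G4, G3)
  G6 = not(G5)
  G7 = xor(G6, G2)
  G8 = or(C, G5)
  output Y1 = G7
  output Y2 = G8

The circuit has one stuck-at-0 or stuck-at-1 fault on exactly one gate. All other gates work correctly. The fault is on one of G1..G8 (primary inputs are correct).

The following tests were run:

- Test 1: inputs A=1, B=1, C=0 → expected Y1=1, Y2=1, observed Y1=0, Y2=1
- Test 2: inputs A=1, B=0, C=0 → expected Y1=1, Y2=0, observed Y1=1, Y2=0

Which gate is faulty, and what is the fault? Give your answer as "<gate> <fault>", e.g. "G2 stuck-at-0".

G6 stuck-at-1

Fault-free values for test 1 (A=1, B=1, C=0): G1=0, G2=1, G3=1, G4=1, G5=1, G6=0, G7=1, G8=1, giving Y1=1, Y2=1. Observed Y1=0, Y2=1.
Test 1: faults giving observed Y1=0, Y2=1 are {G6 stuck-at-1, G7 stuck-at-0}.
Test 2 (A=1, B=0, C=0): fault-free G1=1, G2=0, G3=0, G4=1, G5=0, G6=1, G7=1, G8=0 → Y1=1, Y2=0; observed Y1=1, Y2=0. Eliminates G7 stuck-at-0.
Only G6 stuck-at-1 is consistent with every test.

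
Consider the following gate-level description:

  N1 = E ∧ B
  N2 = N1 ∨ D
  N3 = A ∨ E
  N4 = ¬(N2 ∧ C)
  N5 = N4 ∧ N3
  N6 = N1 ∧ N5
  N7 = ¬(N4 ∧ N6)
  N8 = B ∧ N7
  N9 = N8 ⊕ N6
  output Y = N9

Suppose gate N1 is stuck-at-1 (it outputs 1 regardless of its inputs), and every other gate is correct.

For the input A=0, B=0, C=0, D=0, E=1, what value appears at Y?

1

Propagate with N1 forced: N1=1 [stuck-at-1], N2=1, N3=1, N4=1, N5=1, N6=1, N7=0, N8=0, N9=1.
So Y = 1. (Without the fault it would be 0.)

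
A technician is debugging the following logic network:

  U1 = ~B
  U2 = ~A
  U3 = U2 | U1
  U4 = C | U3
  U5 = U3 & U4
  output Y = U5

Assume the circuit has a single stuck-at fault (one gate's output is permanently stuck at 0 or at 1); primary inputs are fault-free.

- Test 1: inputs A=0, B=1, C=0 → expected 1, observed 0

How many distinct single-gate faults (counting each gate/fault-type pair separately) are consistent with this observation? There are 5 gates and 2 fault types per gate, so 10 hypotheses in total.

Fault-free: U1=0, U2=1, U3=1, U4=1, U5=1 → 1. Observed 0.
  U1 stuck-at-0: output 1 ✗
  U1 stuck-at-1: output 1 ✗
  U2 stuck-at-0: output 0 ✓
  U2 stuck-at-1: output 1 ✗
  U3 stuck-at-0: output 0 ✓
  U3 stuck-at-1: output 1 ✗
  U4 stuck-at-0: output 0 ✓
  U4 stuck-at-1: output 1 ✗
  U5 stuck-at-0: output 0 ✓
  U5 stuck-at-1: output 1 ✗
Consistent faults: {U2 stuck-at-0, U3 stuck-at-0, U4 stuck-at-0, U5 stuck-at-0} — 4 in all.

4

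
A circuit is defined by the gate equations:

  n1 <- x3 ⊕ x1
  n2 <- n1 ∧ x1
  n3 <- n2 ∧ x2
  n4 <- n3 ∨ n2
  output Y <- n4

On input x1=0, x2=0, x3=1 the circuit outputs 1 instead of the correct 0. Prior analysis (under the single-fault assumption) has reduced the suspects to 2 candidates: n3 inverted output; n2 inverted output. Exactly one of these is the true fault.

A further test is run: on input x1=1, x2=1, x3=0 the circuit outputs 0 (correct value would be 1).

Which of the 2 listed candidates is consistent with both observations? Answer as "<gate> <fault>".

Evaluate each candidate on input x1=1, x2=1, x3=0:
  n3 inverted output: n1=1, n2=1, n3=0 [inverted output], n4=1 → 1 — eliminated
  n2 inverted output: n1=1, n2=0 [inverted output], n3=0, n4=0 → 0 — matches
Only n2 inverted output reproduces the observed 0.

n2 inverted output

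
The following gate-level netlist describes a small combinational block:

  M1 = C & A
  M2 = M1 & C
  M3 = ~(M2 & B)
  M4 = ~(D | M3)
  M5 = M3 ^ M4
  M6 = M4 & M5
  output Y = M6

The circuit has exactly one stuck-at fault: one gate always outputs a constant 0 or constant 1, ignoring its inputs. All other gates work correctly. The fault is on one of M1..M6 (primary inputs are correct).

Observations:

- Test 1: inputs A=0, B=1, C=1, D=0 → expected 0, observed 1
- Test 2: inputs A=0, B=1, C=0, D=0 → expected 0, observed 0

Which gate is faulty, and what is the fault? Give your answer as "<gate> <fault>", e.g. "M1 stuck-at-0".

M1 stuck-at-1

Fault-free values for test 1 (A=0, B=1, C=1, D=0): M1=0, M2=0, M3=1, M4=0, M5=1, M6=0, giving Y=0. Observed 1.
Test 1: faults giving observed 1 are {M1 stuck-at-1, M2 stuck-at-1, M3 stuck-at-0, M6 stuck-at-1}.
Test 2 (A=0, B=1, C=0, D=0): fault-free M1=0, M2=0, M3=1, M4=0, M5=1, M6=0 → 0; observed 0. Eliminates M2 stuck-at-1, M3 stuck-at-0, M6 stuck-at-1.
Only M1 stuck-at-1 is consistent with every test.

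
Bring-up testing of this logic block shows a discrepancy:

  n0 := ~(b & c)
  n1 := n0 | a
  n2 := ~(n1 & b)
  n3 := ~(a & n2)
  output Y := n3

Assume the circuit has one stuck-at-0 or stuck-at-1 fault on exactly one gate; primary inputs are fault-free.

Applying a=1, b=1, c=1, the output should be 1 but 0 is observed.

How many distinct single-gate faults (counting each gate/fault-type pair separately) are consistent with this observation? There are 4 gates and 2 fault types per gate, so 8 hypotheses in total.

Fault-free: n0=0, n1=1, n2=0, n3=1 → 1. Observed 0.
  n0 stuck-at-0: output 1 ✗
  n0 stuck-at-1: output 1 ✗
  n1 stuck-at-0: output 0 ✓
  n1 stuck-at-1: output 1 ✗
  n2 stuck-at-0: output 1 ✗
  n2 stuck-at-1: output 0 ✓
  n3 stuck-at-0: output 0 ✓
  n3 stuck-at-1: output 1 ✗
Consistent faults: {n1 stuck-at-0, n2 stuck-at-1, n3 stuck-at-0} — 3 in all.

3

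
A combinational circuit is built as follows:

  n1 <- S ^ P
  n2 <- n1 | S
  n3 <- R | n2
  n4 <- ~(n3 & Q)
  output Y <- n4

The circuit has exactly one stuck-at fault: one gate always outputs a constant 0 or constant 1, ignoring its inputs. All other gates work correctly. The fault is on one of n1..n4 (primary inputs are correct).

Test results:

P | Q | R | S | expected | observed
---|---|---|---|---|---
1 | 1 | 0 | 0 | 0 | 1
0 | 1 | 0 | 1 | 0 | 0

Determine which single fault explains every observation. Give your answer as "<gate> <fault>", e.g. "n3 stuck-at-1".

n1 stuck-at-0

Fault-free values for test 1 (P=1, Q=1, R=0, S=0): n1=1, n2=1, n3=1, n4=0, giving Y=0. Observed 1.
Test 1: faults giving observed 1 are {n1 stuck-at-0, n2 stuck-at-0, n3 stuck-at-0, n4 stuck-at-1}.
Test 2 (P=0, Q=1, R=0, S=1): fault-free n1=1, n2=1, n3=1, n4=0 → 0; observed 0. Eliminates n2 stuck-at-0, n3 stuck-at-0, n4 stuck-at-1.
Only n1 stuck-at-0 is consistent with every test.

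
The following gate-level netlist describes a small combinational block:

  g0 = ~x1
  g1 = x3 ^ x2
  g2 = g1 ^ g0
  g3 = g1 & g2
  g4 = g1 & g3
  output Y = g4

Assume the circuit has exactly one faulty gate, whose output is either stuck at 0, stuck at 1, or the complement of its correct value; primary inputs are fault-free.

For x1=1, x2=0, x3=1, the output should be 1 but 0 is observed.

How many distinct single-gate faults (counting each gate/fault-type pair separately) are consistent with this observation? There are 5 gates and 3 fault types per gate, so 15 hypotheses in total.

10

Fault-free: g0=0, g1=1, g2=1, g3=1, g4=1 → 1. Observed 0.
  g0: stuck-at-1, inverted output ✓; others ✗
  g1: stuck-at-0, inverted output ✓; others ✗
  g2: stuck-at-0, inverted output ✓; others ✗
  g3: stuck-at-0, inverted output ✓; others ✗
  g4: stuck-at-0, inverted output ✓; others ✗
Consistent faults: {g0 stuck-at-1, g0 inverted output, g1 stuck-at-0, g1 inverted output, g2 stuck-at-0, g2 inverted output, g3 stuck-at-0, g3 inverted output, g4 stuck-at-0, g4 inverted output} — 10 in all.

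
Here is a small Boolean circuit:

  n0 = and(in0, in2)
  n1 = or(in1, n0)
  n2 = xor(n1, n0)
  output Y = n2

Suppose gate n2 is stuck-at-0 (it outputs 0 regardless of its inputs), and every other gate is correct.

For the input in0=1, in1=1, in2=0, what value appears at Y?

0

Propagate with n2 forced: n0=0, n1=1, n2=0 [stuck-at-0].
So Y = 0. (Without the fault it would be 1.)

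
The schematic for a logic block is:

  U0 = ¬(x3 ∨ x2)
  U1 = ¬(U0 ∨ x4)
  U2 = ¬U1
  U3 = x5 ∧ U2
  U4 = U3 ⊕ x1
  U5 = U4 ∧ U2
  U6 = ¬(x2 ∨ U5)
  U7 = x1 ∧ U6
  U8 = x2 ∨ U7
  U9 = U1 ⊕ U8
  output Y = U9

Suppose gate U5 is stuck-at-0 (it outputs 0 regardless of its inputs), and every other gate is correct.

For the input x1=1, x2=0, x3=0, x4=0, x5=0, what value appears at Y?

Propagate with U5 forced: U0=1, U1=0, U2=1, U3=0, U4=1, U5=0 [stuck-at-0], U6=1, U7=1, U8=1, U9=1.
So Y = 1. (Without the fault it would be 0.)

1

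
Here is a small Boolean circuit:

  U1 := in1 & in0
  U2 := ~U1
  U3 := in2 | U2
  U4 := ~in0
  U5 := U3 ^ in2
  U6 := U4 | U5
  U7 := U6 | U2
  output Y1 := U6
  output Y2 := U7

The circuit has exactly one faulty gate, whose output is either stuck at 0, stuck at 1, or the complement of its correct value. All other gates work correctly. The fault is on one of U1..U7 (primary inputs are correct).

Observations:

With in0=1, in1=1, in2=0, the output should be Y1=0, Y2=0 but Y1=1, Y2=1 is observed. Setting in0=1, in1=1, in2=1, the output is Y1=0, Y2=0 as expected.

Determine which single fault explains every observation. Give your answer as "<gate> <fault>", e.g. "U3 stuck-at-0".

Fault-free values for test 1 (in0=1, in1=1, in2=0): U1=1, U2=0, U3=0, U4=0, U5=0, U6=0, U7=0, giving Y1=0, Y2=0. Observed Y1=1, Y2=1.
Test 1: faults giving observed Y1=1, Y2=1 are {U1 stuck-at-0, U1 inverted output, U2 stuck-at-1, U2 inverted output, U3 stuck-at-1, U3 inverted output, U4 stuck-at-1, U4 inverted output, U5 stuck-at-1, U5 inverted output, U6 stuck-at-1, U6 inverted output}.
Test 2 (in0=1, in1=1, in2=1): fault-free U1=1, U2=0, U3=1, U4=0, U5=0, U6=0, U7=0 → Y1=0, Y2=0; observed Y1=0, Y2=0. Eliminates U1 stuck-at-0, U1 inverted output, U2 stuck-at-1, U2 inverted output, U3 inverted output, U4 stuck-at-1, U4 inverted output, U5 stuck-at-1, U5 inverted output, U6 stuck-at-1, U6 inverted output.
Only U3 stuck-at-1 is consistent with every test.

U3 stuck-at-1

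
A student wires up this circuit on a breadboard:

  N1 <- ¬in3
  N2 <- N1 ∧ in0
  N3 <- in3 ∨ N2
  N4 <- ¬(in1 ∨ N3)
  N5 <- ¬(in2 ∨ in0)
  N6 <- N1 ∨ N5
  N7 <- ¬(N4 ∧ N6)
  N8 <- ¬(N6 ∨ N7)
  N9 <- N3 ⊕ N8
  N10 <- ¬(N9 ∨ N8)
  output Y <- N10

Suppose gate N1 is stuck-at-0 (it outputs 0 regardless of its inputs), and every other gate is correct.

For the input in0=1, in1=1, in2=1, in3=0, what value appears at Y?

Propagate with N1 forced: N1=0 [stuck-at-0], N2=0, N3=0, N4=0, N5=0, N6=0, N7=1, N8=0, N9=0, N10=1.
So Y = 1. (Without the fault it would be 0.)

1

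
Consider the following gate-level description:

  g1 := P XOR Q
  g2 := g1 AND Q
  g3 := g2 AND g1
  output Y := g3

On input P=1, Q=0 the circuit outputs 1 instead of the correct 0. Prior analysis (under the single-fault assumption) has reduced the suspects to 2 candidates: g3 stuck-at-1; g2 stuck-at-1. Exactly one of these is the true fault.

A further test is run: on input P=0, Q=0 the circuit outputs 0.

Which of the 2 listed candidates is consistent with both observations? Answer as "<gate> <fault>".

Evaluate each candidate on input P=0, Q=0:
  g3 stuck-at-1: g1=0, g2=0, g3=1 [stuck-at-1] → 1 — eliminated
  g2 stuck-at-1: g1=0, g2=1 [stuck-at-1], g3=0 → 0 — matches
Only g2 stuck-at-1 reproduces the observed 0.

g2 stuck-at-1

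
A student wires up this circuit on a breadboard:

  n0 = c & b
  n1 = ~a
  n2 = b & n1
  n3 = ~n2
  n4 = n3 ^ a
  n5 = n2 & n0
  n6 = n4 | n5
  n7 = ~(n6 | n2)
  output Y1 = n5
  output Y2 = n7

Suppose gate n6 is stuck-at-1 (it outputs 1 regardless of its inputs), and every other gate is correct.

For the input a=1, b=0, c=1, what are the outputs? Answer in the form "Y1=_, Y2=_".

Propagate with n6 forced: n0=0, n1=0, n2=0, n3=1, n4=0, n5=0, n6=1 [stuck-at-1], n7=0.
So the outputs are Y1=0, Y2=0. (Without the fault they would be Y1=0, Y2=1.)

Y1=0, Y2=0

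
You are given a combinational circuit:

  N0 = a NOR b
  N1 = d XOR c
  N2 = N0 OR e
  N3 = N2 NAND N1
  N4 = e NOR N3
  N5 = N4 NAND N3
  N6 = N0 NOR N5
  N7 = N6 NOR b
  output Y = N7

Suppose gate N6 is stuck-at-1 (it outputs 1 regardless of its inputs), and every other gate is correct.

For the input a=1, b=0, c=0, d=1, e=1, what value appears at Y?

Propagate with N6 forced: N0=0, N1=1, N2=1, N3=0, N4=0, N5=1, N6=1 [stuck-at-1], N7=0.
So Y = 0. (Without the fault it would be 1.)

0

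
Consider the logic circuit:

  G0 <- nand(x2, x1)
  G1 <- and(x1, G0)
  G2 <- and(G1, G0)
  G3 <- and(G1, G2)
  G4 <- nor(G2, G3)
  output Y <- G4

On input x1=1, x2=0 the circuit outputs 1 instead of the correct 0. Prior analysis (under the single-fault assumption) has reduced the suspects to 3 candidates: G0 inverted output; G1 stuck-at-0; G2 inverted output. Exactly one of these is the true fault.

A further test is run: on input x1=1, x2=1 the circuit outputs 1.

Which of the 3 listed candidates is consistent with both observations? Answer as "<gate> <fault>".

G1 stuck-at-0

Evaluate each candidate on input x1=1, x2=1:
  G0 inverted output: G0=1 [inverted output], G1=1, G2=1, G3=1, G4=0 → 0 — eliminated
  G1 stuck-at-0: G0=0, G1=0 [stuck-at-0], G2=0, G3=0, G4=1 → 1 — matches
  G2 inverted output: G0=0, G1=0, G2=1 [inverted output], G3=0, G4=0 → 0 — eliminated
Only G1 stuck-at-0 reproduces the observed 1.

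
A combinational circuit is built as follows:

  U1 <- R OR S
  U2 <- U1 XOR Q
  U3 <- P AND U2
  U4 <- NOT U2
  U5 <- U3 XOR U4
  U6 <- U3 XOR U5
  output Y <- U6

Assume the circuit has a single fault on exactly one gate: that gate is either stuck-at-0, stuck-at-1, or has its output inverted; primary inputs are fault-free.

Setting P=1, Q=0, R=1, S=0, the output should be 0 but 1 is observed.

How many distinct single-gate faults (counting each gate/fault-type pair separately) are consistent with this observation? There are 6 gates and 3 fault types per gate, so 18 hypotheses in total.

10

Fault-free: U1=1, U2=1, U3=1, U4=0, U5=1, U6=0 → 0. Observed 1.
  U1: stuck-at-0, inverted output ✓; others ✗
  U2: stuck-at-0, inverted output ✓; others ✗
  U3: none of the 3 fault types match ✗
  U4: stuck-at-1, inverted output ✓; others ✗
  U5: stuck-at-0, inverted output ✓; others ✗
  U6: stuck-at-1, inverted output ✓; others ✗
Consistent faults: {U1 stuck-at-0, U1 inverted output, U2 stuck-at-0, U2 inverted output, U4 stuck-at-1, U4 inverted output, U5 stuck-at-0, U5 inverted output, U6 stuck-at-1, U6 inverted output} — 10 in all.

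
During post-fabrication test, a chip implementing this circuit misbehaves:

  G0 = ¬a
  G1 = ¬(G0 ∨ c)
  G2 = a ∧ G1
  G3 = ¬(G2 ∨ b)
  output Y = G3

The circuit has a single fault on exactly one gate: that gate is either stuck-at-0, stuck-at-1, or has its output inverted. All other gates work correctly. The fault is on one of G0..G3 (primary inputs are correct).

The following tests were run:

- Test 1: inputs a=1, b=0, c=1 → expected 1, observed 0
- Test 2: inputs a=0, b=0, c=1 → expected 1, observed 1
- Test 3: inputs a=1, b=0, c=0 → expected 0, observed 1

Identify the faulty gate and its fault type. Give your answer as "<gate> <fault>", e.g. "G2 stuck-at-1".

Fault-free values for test 1 (a=1, b=0, c=1): G0=0, G1=0, G2=0, G3=1, giving Y=1. Observed 0.
Test 1: faults giving observed 0 are {G1 stuck-at-1, G1 inverted output, G2 stuck-at-1, G2 inverted output, G3 stuck-at-0, G3 inverted output}.
Test 2 (a=0, b=0, c=1): fault-free G0=1, G1=0, G2=0, G3=1 → 1; observed 1. Eliminates G2 stuck-at-1, G2 inverted output, G3 stuck-at-0, G3 inverted output.
Test 3 (a=1, b=0, c=0): fault-free G0=0, G1=1, G2=1, G3=0 → 0; observed 1. Eliminates G1 stuck-at-1.
Only G1 inverted output is consistent with every test.

G1 inverted output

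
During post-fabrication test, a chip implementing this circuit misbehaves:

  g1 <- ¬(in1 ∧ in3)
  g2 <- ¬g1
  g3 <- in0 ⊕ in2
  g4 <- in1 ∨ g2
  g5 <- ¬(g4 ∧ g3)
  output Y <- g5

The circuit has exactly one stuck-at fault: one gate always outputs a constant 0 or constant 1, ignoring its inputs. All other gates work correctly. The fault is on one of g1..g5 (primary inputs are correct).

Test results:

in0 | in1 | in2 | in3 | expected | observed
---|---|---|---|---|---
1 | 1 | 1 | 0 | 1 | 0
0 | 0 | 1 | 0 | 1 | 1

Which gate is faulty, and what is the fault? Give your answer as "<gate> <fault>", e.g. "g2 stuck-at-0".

Fault-free values for test 1 (in0=1, in1=1, in2=1, in3=0): g1=1, g2=0, g3=0, g4=1, g5=1, giving Y=1. Observed 0.
Test 1: faults giving observed 0 are {g3 stuck-at-1, g5 stuck-at-0}.
Test 2 (in0=0, in1=0, in2=1, in3=0): fault-free g1=1, g2=0, g3=1, g4=0, g5=1 → 1; observed 1. Eliminates g5 stuck-at-0.
Only g3 stuck-at-1 is consistent with every test.

g3 stuck-at-1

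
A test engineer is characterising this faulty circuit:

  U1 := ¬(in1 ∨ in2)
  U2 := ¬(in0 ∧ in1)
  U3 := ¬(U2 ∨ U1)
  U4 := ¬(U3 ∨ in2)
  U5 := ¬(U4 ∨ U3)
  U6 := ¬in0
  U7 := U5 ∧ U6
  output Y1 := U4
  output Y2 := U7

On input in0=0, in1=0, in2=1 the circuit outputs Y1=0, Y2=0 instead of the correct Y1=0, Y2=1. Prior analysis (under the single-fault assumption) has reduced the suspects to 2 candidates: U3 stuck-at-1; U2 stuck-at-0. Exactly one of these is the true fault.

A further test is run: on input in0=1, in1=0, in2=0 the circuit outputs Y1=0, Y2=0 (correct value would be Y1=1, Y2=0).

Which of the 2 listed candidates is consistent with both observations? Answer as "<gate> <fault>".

Evaluate each candidate on input in0=1, in1=0, in2=0:
  U3 stuck-at-1: U1=1, U2=1, U3=1 [stuck-at-1], U4=0, U5=0, U6=0, U7=0 → Y1=0, Y2=0 — matches
  U2 stuck-at-0: U1=1, U2=0 [stuck-at-0], U3=0, U4=1, U5=0, U6=0, U7=0 → Y1=1, Y2=0 — eliminated
Only U3 stuck-at-1 reproduces the observed Y1=0, Y2=0.

U3 stuck-at-1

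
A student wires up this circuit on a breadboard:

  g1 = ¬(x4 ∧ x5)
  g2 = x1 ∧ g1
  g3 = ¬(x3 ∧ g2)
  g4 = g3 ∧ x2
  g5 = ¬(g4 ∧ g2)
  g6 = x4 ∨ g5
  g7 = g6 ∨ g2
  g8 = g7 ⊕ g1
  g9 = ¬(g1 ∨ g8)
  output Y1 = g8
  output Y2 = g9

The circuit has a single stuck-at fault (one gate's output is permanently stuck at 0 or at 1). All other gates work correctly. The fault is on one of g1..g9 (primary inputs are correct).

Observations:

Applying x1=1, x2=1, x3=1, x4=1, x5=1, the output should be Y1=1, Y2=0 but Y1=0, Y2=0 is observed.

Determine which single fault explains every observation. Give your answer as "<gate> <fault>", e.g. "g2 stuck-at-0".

Fault-free values for test 1 (x1=1, x2=1, x3=1, x4=1, x5=1): g1=0, g2=0, g3=1, g4=1, g5=1, g6=1, g7=1, g8=1, g9=0, giving Y1=1, Y2=0. Observed Y1=0, Y2=0.
Test 1: faults giving observed Y1=0, Y2=0 are {g1 stuck-at-1}.
Only g1 stuck-at-1 is consistent with every test.

g1 stuck-at-1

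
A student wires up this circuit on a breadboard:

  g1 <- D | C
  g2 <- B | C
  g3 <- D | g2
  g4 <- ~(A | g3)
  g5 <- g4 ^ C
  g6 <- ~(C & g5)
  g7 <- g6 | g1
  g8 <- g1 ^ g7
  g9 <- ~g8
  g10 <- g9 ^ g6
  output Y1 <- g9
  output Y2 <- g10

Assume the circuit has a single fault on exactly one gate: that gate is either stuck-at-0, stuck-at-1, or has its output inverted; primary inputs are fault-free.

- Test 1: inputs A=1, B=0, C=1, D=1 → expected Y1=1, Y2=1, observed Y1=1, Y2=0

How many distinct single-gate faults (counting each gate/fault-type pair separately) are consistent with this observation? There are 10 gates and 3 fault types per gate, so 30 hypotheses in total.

Fault-free: g1=1, g2=1, g3=1, g4=0, g5=1, g6=0, g7=1, g8=0, g9=1, g10=1 → Y1=1, Y2=1. Observed Y1=1, Y2=0.
  g1: none of the 3 fault types match ✗
  g2: none of the 3 fault types match ✗
  g3: none of the 3 fault types match ✗
  g4: stuck-at-1, inverted output ✓; others ✗
  g5: stuck-at-0, inverted output ✓; others ✗
  g6: stuck-at-1, inverted output ✓; others ✗
  g7: none of the 3 fault types match ✗
  g8: none of the 3 fault types match ✗
  g9: none of the 3 fault types match ✗
  g10: stuck-at-0, inverted output ✓; others ✗
Consistent faults: {g4 stuck-at-1, g4 inverted output, g5 stuck-at-0, g5 inverted output, g6 stuck-at-1, g6 inverted output, g10 stuck-at-0, g10 inverted output} — 8 in all.

8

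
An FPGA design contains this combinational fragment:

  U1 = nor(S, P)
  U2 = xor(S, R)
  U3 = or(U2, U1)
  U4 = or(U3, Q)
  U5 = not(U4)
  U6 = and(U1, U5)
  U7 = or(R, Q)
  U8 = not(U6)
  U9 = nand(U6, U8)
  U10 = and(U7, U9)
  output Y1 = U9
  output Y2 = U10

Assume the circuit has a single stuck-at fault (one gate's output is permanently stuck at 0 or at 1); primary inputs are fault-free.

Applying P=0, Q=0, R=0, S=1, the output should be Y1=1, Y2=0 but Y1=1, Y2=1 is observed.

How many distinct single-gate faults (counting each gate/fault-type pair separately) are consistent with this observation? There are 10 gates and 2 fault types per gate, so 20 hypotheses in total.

2

Fault-free: U1=0, U2=1, U3=1, U4=1, U5=0, U6=0, U7=0, U8=1, U9=1, U10=0 → Y1=1, Y2=0. Observed Y1=1, Y2=1.
  U1: none of the 2 fault types match ✗
  U2: none of the 2 fault types match ✗
  U3: none of the 2 fault types match ✗
  U4: none of the 2 fault types match ✗
  U5: none of the 2 fault types match ✗
  U6: none of the 2 fault types match ✗
  U7: stuck-at-1 ✓; others ✗
  U8: none of the 2 fault types match ✗
  U9: none of the 2 fault types match ✗
  U10: stuck-at-1 ✓; others ✗
Consistent faults: {U7 stuck-at-1, U10 stuck-at-1} — 2 in all.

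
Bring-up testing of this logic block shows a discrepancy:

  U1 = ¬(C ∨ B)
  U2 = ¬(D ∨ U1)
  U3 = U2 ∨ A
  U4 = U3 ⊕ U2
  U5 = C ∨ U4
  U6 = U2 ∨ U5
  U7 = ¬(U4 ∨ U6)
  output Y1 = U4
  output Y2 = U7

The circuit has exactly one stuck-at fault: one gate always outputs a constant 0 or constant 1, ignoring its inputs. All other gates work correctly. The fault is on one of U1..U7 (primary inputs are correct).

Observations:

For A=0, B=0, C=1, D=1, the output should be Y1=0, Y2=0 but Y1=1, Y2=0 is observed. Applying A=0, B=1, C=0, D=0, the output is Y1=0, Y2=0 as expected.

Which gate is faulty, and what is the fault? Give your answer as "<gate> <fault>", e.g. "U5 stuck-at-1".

U3 stuck-at-1

Fault-free values for test 1 (A=0, B=0, C=1, D=1): U1=0, U2=0, U3=0, U4=0, U5=1, U6=1, U7=0, giving Y1=0, Y2=0. Observed Y1=1, Y2=0.
Test 1: faults giving observed Y1=1, Y2=0 are {U3 stuck-at-1, U4 stuck-at-1}.
Test 2 (A=0, B=1, C=0, D=0): fault-free U1=0, U2=1, U3=1, U4=0, U5=0, U6=1, U7=0 → Y1=0, Y2=0; observed Y1=0, Y2=0. Eliminates U4 stuck-at-1.
Only U3 stuck-at-1 is consistent with every test.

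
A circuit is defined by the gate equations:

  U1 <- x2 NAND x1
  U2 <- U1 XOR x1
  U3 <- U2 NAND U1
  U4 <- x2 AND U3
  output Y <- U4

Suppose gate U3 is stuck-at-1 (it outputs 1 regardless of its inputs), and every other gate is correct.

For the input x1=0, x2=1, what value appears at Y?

1

Propagate with U3 forced: U1=1, U2=1, U3=1 [stuck-at-1], U4=1.
So Y = 1. (Without the fault it would be 0.)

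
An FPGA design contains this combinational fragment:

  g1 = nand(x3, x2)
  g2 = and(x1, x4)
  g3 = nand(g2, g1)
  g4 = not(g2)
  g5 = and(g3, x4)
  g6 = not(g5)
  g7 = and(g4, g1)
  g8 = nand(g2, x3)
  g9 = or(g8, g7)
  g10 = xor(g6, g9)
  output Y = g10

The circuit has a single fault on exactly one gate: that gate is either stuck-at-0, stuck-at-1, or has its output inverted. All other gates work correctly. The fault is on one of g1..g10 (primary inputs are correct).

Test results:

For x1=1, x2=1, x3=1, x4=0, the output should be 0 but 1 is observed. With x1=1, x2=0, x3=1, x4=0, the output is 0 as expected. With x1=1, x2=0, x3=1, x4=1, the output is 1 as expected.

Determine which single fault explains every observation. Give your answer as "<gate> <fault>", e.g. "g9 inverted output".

g8 stuck-at-0

Fault-free values for test 1 (x1=1, x2=1, x3=1, x4=0): g1=0, g2=0, g3=1, g4=1, g5=0, g6=1, g7=0, g8=1, g9=1, g10=0, giving Y=0. Observed 1.
Test 1: faults giving observed 1 are {g2 stuck-at-1, g2 inverted output, g5 stuck-at-1, g5 inverted output, g6 stuck-at-0, g6 inverted output, g8 stuck-at-0, g8 inverted output, g9 stuck-at-0, g9 inverted output, g10 stuck-at-1, g10 inverted output}.
Test 2 (x1=1, x2=0, x3=1, x4=0): fault-free g1=1, g2=0, g3=1, g4=1, g5=0, g6=1, g7=1, g8=1, g9=1, g10=0 → 0; observed 0. Eliminates g2 stuck-at-1, g2 inverted output, g5 stuck-at-1, g5 inverted output, g6 stuck-at-0, g6 inverted output, g9 stuck-at-0, g9 inverted output, g10 stuck-at-1, g10 inverted output.
Test 3 (x1=1, x2=0, x3=1, x4=1): fault-free g1=1, g2=1, g3=0, g4=0, g5=0, g6=1, g7=0, g8=0, g9=0, g10=1 → 1; observed 1. Eliminates g8 inverted output.
Only g8 stuck-at-0 is consistent with every test.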